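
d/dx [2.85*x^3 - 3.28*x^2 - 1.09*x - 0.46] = 8.55*x^2 - 6.56*x - 1.09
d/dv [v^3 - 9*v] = 3*v^2 - 9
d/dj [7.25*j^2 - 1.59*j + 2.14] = 14.5*j - 1.59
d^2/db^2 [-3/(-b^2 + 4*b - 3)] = 6*(-b^2 + 4*b + 4*(b - 2)^2 - 3)/(b^2 - 4*b + 3)^3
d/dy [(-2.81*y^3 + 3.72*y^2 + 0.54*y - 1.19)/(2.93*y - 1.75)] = (-16.4666*y^3 + 25.6521*y^2 - 13.02*y + 2.5417)/(8.5849*y^2 - 10.255*y + 3.0625)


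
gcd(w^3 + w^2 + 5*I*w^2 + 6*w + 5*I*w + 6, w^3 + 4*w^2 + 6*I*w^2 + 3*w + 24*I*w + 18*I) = w^2 + w*(1 + 6*I) + 6*I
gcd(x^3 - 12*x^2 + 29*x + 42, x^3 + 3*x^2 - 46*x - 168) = x - 7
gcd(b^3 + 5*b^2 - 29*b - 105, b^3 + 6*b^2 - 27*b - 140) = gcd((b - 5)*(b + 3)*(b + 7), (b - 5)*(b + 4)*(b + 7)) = b^2 + 2*b - 35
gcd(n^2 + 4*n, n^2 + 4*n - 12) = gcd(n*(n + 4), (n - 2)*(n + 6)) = 1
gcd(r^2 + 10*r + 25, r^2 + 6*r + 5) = r + 5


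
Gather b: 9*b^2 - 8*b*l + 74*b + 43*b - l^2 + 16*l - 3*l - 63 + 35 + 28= 9*b^2 + b*(117 - 8*l) - l^2 + 13*l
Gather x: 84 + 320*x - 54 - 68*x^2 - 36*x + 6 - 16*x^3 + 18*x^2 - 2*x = -16*x^3 - 50*x^2 + 282*x + 36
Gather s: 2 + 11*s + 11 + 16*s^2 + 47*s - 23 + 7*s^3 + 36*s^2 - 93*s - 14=7*s^3 + 52*s^2 - 35*s - 24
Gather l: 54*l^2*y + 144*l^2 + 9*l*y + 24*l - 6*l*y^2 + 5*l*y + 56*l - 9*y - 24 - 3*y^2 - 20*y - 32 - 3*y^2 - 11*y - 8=l^2*(54*y + 144) + l*(-6*y^2 + 14*y + 80) - 6*y^2 - 40*y - 64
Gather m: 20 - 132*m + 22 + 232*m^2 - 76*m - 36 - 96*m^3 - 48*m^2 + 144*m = -96*m^3 + 184*m^2 - 64*m + 6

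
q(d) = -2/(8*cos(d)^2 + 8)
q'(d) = -32*sin(d)*cos(d)/(8*cos(d)^2 + 8)^2 = -sin(2*d)/(cos(2*d) + 3)^2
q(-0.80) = -0.17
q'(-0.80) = 0.11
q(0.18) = -0.13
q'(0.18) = -0.02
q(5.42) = -0.18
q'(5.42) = 0.12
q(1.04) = -0.20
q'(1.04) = -0.14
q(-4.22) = -0.20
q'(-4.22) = 0.14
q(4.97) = -0.23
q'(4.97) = 0.11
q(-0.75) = -0.16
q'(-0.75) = 0.11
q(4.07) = -0.18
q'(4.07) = -0.13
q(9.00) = -0.14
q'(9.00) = 0.06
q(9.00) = -0.14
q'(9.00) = 0.06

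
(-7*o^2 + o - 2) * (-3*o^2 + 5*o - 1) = 21*o^4 - 38*o^3 + 18*o^2 - 11*o + 2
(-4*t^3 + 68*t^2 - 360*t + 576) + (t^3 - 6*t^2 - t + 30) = -3*t^3 + 62*t^2 - 361*t + 606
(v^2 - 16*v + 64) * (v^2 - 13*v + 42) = v^4 - 29*v^3 + 314*v^2 - 1504*v + 2688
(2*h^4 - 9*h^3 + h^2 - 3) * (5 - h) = -2*h^5 + 19*h^4 - 46*h^3 + 5*h^2 + 3*h - 15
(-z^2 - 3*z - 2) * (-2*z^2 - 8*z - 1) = 2*z^4 + 14*z^3 + 29*z^2 + 19*z + 2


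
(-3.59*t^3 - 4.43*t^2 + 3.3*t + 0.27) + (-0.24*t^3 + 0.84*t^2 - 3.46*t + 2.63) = -3.83*t^3 - 3.59*t^2 - 0.16*t + 2.9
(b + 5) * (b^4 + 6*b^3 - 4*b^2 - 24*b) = b^5 + 11*b^4 + 26*b^3 - 44*b^2 - 120*b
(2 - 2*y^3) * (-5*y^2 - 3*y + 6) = 10*y^5 + 6*y^4 - 12*y^3 - 10*y^2 - 6*y + 12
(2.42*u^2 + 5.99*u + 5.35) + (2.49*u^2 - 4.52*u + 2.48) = 4.91*u^2 + 1.47*u + 7.83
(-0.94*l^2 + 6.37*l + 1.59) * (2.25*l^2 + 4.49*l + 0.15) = -2.115*l^4 + 10.1119*l^3 + 32.0378*l^2 + 8.0946*l + 0.2385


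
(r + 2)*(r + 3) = r^2 + 5*r + 6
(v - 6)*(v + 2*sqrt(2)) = v^2 - 6*v + 2*sqrt(2)*v - 12*sqrt(2)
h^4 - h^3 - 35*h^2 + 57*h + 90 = (h - 5)*(h - 3)*(h + 1)*(h + 6)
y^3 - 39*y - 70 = (y - 7)*(y + 2)*(y + 5)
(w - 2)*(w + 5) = w^2 + 3*w - 10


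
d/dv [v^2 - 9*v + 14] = 2*v - 9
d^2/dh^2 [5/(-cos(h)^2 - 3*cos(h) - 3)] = 5*(4*sin(h)^4 + sin(h)^2 - 81*cos(h)/4 + 9*cos(3*h)/4 - 17)/(-sin(h)^2 + 3*cos(h) + 4)^3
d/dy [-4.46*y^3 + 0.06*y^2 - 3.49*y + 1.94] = -13.38*y^2 + 0.12*y - 3.49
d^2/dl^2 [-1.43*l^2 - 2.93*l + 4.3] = -2.86000000000000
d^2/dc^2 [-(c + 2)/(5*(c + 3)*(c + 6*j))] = 2*(-(c + 2)*(c + 3)^2 - (c + 2)*(c + 3)*(c + 6*j) - (c + 2)*(c + 6*j)^2 + (c + 3)^2*(c + 6*j) + (c + 3)*(c + 6*j)^2)/(5*(c + 3)^3*(c + 6*j)^3)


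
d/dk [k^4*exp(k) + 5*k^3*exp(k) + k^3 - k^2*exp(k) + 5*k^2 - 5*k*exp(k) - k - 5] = k^4*exp(k) + 9*k^3*exp(k) + 14*k^2*exp(k) + 3*k^2 - 7*k*exp(k) + 10*k - 5*exp(k) - 1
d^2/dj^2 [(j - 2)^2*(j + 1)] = 6*j - 6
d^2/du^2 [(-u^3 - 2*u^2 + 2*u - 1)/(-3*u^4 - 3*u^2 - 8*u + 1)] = 2*(9*u^9 + 54*u^8 - 135*u^7 - 96*u^6 - 306*u^5 + 297*u^4 - 11*u^3 + 39*u^2 + 57*u + 53)/(27*u^12 + 81*u^10 + 216*u^9 + 54*u^8 + 432*u^7 + 549*u^6 + 72*u^5 + 558*u^4 + 368*u^3 - 183*u^2 + 24*u - 1)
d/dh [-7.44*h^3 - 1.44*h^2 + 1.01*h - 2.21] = -22.32*h^2 - 2.88*h + 1.01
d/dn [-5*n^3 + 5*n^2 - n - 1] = -15*n^2 + 10*n - 1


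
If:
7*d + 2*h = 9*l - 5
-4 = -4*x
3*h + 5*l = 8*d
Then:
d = l - 15/37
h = l - 40/37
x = 1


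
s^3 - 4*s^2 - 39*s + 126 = (s - 7)*(s - 3)*(s + 6)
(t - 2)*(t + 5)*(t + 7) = t^3 + 10*t^2 + 11*t - 70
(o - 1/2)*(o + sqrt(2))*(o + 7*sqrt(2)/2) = o^3 - o^2/2 + 9*sqrt(2)*o^2/2 - 9*sqrt(2)*o/4 + 7*o - 7/2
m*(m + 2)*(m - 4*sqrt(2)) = m^3 - 4*sqrt(2)*m^2 + 2*m^2 - 8*sqrt(2)*m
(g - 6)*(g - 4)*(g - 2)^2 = g^4 - 14*g^3 + 68*g^2 - 136*g + 96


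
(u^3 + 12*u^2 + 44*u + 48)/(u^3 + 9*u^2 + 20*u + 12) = (u + 4)/(u + 1)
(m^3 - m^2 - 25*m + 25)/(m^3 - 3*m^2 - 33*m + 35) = (m - 5)/(m - 7)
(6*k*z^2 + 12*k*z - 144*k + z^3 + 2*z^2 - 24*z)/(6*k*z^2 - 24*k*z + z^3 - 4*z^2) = (z + 6)/z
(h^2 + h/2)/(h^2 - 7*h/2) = (2*h + 1)/(2*h - 7)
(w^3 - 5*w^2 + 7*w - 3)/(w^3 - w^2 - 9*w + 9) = (w - 1)/(w + 3)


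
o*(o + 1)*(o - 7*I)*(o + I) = o^4 + o^3 - 6*I*o^3 + 7*o^2 - 6*I*o^2 + 7*o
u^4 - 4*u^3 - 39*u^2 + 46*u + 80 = (u - 8)*(u - 2)*(u + 1)*(u + 5)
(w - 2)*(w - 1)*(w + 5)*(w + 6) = w^4 + 8*w^3 - w^2 - 68*w + 60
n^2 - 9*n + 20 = (n - 5)*(n - 4)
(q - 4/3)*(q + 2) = q^2 + 2*q/3 - 8/3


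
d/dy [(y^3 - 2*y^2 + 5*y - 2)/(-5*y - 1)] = (-10*y^3 + 7*y^2 + 4*y - 15)/(25*y^2 + 10*y + 1)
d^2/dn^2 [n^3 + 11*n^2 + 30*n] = 6*n + 22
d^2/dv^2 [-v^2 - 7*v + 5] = -2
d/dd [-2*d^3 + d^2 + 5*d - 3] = -6*d^2 + 2*d + 5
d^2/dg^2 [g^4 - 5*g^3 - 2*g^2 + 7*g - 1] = 12*g^2 - 30*g - 4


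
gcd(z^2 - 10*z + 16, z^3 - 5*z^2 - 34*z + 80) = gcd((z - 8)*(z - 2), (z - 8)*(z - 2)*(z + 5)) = z^2 - 10*z + 16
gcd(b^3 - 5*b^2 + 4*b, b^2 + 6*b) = b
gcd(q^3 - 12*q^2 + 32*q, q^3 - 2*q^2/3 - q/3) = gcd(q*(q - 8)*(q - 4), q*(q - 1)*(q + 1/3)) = q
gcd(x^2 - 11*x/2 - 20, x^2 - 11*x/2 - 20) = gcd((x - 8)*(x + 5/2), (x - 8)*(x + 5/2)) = x^2 - 11*x/2 - 20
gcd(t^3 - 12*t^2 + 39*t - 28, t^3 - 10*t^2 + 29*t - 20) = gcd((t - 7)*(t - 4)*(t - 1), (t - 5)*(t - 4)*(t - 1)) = t^2 - 5*t + 4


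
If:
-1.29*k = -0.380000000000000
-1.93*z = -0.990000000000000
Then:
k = 0.29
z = 0.51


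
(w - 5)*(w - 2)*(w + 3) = w^3 - 4*w^2 - 11*w + 30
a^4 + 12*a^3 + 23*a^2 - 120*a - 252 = (a - 3)*(a + 2)*(a + 6)*(a + 7)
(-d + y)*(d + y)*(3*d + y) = -3*d^3 - d^2*y + 3*d*y^2 + y^3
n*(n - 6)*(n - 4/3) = n^3 - 22*n^2/3 + 8*n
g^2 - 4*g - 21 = (g - 7)*(g + 3)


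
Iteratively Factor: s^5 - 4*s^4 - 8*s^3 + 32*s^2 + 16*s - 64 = (s + 2)*(s^4 - 6*s^3 + 4*s^2 + 24*s - 32) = (s - 4)*(s + 2)*(s^3 - 2*s^2 - 4*s + 8) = (s - 4)*(s - 2)*(s + 2)*(s^2 - 4) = (s - 4)*(s - 2)^2*(s + 2)*(s + 2)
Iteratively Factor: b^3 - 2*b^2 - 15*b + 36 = (b - 3)*(b^2 + b - 12) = (b - 3)*(b + 4)*(b - 3)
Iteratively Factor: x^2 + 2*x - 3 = (x + 3)*(x - 1)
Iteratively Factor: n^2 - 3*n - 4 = (n + 1)*(n - 4)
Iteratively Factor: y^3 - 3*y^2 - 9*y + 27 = (y - 3)*(y^2 - 9) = (y - 3)^2*(y + 3)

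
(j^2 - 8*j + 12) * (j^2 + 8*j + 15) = j^4 - 37*j^2 - 24*j + 180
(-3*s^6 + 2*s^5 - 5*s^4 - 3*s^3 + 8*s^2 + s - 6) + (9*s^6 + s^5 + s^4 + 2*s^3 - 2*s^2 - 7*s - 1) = 6*s^6 + 3*s^5 - 4*s^4 - s^3 + 6*s^2 - 6*s - 7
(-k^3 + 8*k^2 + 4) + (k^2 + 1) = -k^3 + 9*k^2 + 5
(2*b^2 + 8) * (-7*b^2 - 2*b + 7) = -14*b^4 - 4*b^3 - 42*b^2 - 16*b + 56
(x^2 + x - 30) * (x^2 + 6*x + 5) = x^4 + 7*x^3 - 19*x^2 - 175*x - 150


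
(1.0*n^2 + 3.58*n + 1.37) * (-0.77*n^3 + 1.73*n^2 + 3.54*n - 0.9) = -0.77*n^5 - 1.0266*n^4 + 8.6785*n^3 + 14.1433*n^2 + 1.6278*n - 1.233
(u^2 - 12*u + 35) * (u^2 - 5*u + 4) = u^4 - 17*u^3 + 99*u^2 - 223*u + 140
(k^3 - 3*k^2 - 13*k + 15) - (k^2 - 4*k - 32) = k^3 - 4*k^2 - 9*k + 47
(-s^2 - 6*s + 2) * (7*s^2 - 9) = -7*s^4 - 42*s^3 + 23*s^2 + 54*s - 18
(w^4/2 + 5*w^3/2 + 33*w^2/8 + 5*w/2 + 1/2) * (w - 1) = w^5/2 + 2*w^4 + 13*w^3/8 - 13*w^2/8 - 2*w - 1/2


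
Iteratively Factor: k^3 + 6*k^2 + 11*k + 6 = (k + 3)*(k^2 + 3*k + 2) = (k + 1)*(k + 3)*(k + 2)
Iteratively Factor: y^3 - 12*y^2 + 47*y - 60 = (y - 4)*(y^2 - 8*y + 15) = (y - 5)*(y - 4)*(y - 3)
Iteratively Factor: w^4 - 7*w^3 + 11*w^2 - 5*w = (w - 5)*(w^3 - 2*w^2 + w) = w*(w - 5)*(w^2 - 2*w + 1) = w*(w - 5)*(w - 1)*(w - 1)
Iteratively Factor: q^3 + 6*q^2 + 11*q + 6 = (q + 3)*(q^2 + 3*q + 2) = (q + 1)*(q + 3)*(q + 2)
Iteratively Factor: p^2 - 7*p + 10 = (p - 5)*(p - 2)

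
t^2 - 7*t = t*(t - 7)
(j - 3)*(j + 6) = j^2 + 3*j - 18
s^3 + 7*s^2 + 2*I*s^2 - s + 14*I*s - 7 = (s + 7)*(s + I)^2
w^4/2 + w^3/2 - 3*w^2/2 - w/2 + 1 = (w/2 + 1)*(w - 1)^2*(w + 1)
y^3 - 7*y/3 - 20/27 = (y - 5/3)*(y + 1/3)*(y + 4/3)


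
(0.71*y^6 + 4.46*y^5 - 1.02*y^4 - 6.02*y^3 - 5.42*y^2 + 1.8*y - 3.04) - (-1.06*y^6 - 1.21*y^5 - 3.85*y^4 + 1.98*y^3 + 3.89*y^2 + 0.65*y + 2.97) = 1.77*y^6 + 5.67*y^5 + 2.83*y^4 - 8.0*y^3 - 9.31*y^2 + 1.15*y - 6.01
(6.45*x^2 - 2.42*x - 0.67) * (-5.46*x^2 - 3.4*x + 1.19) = -35.217*x^4 - 8.7168*x^3 + 19.5617*x^2 - 0.6018*x - 0.7973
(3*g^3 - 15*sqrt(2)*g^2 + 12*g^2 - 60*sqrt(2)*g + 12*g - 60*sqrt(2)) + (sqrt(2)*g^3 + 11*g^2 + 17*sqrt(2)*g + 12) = sqrt(2)*g^3 + 3*g^3 - 15*sqrt(2)*g^2 + 23*g^2 - 43*sqrt(2)*g + 12*g - 60*sqrt(2) + 12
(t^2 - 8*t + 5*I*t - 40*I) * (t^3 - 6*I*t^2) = t^5 - 8*t^4 - I*t^4 + 30*t^3 + 8*I*t^3 - 240*t^2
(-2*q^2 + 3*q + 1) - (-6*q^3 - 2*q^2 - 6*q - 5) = 6*q^3 + 9*q + 6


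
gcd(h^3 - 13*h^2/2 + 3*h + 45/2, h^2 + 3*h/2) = h + 3/2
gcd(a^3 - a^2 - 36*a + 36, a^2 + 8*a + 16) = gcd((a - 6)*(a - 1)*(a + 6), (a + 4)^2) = 1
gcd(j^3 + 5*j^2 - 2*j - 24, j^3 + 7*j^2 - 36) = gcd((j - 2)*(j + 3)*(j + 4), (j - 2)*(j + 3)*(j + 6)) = j^2 + j - 6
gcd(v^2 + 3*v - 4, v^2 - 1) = v - 1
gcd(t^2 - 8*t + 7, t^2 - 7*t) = t - 7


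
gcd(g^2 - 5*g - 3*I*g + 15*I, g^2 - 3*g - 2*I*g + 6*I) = 1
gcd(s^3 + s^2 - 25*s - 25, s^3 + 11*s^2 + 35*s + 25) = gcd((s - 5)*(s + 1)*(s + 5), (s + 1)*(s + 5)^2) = s^2 + 6*s + 5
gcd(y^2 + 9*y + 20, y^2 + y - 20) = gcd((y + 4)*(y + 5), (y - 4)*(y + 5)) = y + 5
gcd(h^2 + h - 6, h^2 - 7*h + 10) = h - 2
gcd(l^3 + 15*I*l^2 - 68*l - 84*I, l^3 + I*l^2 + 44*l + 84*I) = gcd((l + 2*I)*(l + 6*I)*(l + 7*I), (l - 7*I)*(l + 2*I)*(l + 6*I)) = l^2 + 8*I*l - 12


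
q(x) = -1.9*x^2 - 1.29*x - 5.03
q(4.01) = -40.76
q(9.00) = -170.54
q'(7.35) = -29.22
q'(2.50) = -10.79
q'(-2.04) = 6.46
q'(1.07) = -5.36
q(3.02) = -26.25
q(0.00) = -5.03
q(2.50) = -20.13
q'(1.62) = -7.45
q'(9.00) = -35.49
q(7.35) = -117.15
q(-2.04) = -10.31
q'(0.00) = -1.29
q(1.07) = -8.59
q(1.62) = -12.11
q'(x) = -3.8*x - 1.29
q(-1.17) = -6.12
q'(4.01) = -16.53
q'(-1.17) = 3.16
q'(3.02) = -12.77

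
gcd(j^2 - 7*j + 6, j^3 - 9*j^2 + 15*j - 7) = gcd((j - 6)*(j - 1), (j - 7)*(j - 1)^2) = j - 1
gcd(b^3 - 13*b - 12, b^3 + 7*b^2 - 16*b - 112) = b - 4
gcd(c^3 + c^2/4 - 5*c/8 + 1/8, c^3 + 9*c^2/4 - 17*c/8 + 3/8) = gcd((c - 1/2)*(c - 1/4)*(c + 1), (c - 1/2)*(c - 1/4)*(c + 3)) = c^2 - 3*c/4 + 1/8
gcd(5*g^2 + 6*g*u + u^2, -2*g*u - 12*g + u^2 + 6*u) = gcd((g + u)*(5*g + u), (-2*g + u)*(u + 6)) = 1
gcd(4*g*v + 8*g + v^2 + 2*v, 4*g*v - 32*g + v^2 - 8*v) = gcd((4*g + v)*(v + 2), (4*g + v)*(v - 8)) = 4*g + v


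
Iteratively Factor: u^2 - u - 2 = (u + 1)*(u - 2)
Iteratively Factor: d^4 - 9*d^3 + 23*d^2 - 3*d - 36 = (d - 3)*(d^3 - 6*d^2 + 5*d + 12) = (d - 3)*(d + 1)*(d^2 - 7*d + 12) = (d - 4)*(d - 3)*(d + 1)*(d - 3)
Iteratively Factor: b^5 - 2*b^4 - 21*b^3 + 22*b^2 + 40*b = (b + 1)*(b^4 - 3*b^3 - 18*b^2 + 40*b) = (b - 2)*(b + 1)*(b^3 - b^2 - 20*b) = b*(b - 2)*(b + 1)*(b^2 - b - 20) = b*(b - 2)*(b + 1)*(b + 4)*(b - 5)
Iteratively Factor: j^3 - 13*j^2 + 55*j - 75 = (j - 3)*(j^2 - 10*j + 25) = (j - 5)*(j - 3)*(j - 5)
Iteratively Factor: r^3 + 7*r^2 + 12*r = (r)*(r^2 + 7*r + 12) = r*(r + 4)*(r + 3)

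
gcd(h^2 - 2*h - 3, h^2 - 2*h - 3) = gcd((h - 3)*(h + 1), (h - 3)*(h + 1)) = h^2 - 2*h - 3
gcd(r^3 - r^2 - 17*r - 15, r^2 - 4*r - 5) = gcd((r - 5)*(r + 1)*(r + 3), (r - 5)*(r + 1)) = r^2 - 4*r - 5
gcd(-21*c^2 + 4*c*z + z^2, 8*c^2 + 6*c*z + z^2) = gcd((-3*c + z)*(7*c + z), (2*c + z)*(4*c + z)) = 1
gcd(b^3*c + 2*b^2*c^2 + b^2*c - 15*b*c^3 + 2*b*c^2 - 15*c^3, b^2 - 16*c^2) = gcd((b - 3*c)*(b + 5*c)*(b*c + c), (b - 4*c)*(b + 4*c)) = 1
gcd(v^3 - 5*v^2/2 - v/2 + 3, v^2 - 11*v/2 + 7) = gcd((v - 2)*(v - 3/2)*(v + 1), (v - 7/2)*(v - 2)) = v - 2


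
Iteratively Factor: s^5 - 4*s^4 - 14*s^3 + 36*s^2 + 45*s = (s)*(s^4 - 4*s^3 - 14*s^2 + 36*s + 45) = s*(s + 1)*(s^3 - 5*s^2 - 9*s + 45) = s*(s - 5)*(s + 1)*(s^2 - 9) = s*(s - 5)*(s - 3)*(s + 1)*(s + 3)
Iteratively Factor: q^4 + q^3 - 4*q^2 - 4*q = (q - 2)*(q^3 + 3*q^2 + 2*q) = (q - 2)*(q + 1)*(q^2 + 2*q) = q*(q - 2)*(q + 1)*(q + 2)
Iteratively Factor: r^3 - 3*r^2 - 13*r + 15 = (r - 5)*(r^2 + 2*r - 3) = (r - 5)*(r - 1)*(r + 3)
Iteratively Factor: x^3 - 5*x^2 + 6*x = (x - 3)*(x^2 - 2*x) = x*(x - 3)*(x - 2)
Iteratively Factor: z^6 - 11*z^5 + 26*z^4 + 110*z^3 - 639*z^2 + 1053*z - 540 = (z - 3)*(z^5 - 8*z^4 + 2*z^3 + 116*z^2 - 291*z + 180) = (z - 3)^2*(z^4 - 5*z^3 - 13*z^2 + 77*z - 60) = (z - 3)^2*(z + 4)*(z^3 - 9*z^2 + 23*z - 15) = (z - 5)*(z - 3)^2*(z + 4)*(z^2 - 4*z + 3) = (z - 5)*(z - 3)^2*(z - 1)*(z + 4)*(z - 3)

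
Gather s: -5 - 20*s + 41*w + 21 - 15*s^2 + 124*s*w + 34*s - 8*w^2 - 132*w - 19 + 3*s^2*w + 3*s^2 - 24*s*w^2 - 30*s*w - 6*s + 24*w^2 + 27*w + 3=s^2*(3*w - 12) + s*(-24*w^2 + 94*w + 8) + 16*w^2 - 64*w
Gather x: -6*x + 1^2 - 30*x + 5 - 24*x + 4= 10 - 60*x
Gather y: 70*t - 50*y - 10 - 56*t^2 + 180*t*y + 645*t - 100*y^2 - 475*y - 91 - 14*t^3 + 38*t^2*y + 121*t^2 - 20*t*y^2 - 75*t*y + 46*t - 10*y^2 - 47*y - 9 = -14*t^3 + 65*t^2 + 761*t + y^2*(-20*t - 110) + y*(38*t^2 + 105*t - 572) - 110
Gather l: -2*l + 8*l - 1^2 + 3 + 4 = 6*l + 6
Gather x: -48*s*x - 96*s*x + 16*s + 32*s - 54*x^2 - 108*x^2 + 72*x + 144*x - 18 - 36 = 48*s - 162*x^2 + x*(216 - 144*s) - 54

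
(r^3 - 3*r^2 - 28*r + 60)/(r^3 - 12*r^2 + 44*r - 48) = (r + 5)/(r - 4)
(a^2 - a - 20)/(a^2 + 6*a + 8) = (a - 5)/(a + 2)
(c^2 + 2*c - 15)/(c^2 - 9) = (c + 5)/(c + 3)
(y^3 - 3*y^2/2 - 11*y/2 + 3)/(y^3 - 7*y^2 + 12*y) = (y^2 + 3*y/2 - 1)/(y*(y - 4))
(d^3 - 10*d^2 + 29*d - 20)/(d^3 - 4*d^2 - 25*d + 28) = (d^2 - 9*d + 20)/(d^2 - 3*d - 28)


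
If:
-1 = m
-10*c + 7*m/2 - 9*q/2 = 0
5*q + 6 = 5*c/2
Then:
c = 38/245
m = -1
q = -55/49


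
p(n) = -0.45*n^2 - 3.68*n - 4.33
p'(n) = -0.9*n - 3.68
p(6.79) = -50.06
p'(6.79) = -9.79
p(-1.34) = -0.21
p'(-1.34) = -2.47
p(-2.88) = 2.54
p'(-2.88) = -1.09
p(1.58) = -11.27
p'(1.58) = -5.10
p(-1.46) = 0.08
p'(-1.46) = -2.37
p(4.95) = -33.57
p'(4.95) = -8.14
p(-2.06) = 1.34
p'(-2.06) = -1.83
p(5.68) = -39.75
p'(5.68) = -8.79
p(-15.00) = -50.38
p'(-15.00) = 9.82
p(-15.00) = -50.38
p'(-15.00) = 9.82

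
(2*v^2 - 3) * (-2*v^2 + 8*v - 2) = -4*v^4 + 16*v^3 + 2*v^2 - 24*v + 6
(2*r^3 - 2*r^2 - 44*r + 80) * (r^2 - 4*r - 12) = 2*r^5 - 10*r^4 - 60*r^3 + 280*r^2 + 208*r - 960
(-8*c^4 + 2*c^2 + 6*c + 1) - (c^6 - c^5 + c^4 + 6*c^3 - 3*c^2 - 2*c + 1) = -c^6 + c^5 - 9*c^4 - 6*c^3 + 5*c^2 + 8*c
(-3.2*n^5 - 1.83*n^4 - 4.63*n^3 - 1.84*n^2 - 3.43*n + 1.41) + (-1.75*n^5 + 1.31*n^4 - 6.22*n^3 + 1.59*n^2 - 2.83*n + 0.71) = -4.95*n^5 - 0.52*n^4 - 10.85*n^3 - 0.25*n^2 - 6.26*n + 2.12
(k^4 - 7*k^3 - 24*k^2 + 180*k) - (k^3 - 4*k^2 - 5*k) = k^4 - 8*k^3 - 20*k^2 + 185*k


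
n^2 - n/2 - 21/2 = (n - 7/2)*(n + 3)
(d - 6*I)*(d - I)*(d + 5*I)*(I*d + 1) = I*d^4 + 3*d^3 + 27*I*d^2 + 59*d - 30*I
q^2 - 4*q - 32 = (q - 8)*(q + 4)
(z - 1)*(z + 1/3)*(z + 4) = z^3 + 10*z^2/3 - 3*z - 4/3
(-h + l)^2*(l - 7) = h^2*l - 7*h^2 - 2*h*l^2 + 14*h*l + l^3 - 7*l^2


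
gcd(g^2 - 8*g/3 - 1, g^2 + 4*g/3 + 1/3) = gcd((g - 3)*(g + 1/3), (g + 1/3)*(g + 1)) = g + 1/3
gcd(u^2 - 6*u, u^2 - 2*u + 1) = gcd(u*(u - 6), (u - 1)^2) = 1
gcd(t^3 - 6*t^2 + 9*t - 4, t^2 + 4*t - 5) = t - 1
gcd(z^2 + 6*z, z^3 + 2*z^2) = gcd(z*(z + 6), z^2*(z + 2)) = z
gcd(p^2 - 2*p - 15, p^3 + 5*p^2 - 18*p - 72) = p + 3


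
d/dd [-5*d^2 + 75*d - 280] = 75 - 10*d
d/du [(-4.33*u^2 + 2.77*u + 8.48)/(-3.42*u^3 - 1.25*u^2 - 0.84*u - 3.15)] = (-14.8086*u^4 + 18.9468*u^3 + 94.1045*u^2 + 48.479*u - 1.6023)/(11.6964*u^6 + 8.55*u^5 + 7.3081*u^4 + 23.646*u^3 + 8.5806*u^2 + 5.292*u + 9.9225)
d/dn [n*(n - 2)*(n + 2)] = 3*n^2 - 4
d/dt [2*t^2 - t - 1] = 4*t - 1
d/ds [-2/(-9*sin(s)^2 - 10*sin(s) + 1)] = -4*(9*sin(s) + 5)*cos(s)/(9*sin(s)^2 + 10*sin(s) - 1)^2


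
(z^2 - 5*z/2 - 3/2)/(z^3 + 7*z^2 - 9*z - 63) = (z + 1/2)/(z^2 + 10*z + 21)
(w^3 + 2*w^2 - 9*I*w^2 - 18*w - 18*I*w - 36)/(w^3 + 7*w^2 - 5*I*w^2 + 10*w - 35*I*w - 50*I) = (w^2 - 9*I*w - 18)/(w^2 + 5*w*(1 - I) - 25*I)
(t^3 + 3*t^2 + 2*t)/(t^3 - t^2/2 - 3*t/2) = 2*(t + 2)/(2*t - 3)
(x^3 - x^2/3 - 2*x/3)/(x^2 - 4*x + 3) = x*(3*x + 2)/(3*(x - 3))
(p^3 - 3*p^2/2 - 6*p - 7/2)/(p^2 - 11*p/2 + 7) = (p^2 + 2*p + 1)/(p - 2)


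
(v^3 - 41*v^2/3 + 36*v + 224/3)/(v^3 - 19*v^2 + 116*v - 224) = (v + 4/3)/(v - 4)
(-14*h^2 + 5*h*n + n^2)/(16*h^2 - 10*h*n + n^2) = (-7*h - n)/(8*h - n)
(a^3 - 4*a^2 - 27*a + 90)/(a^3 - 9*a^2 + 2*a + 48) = (a^2 - a - 30)/(a^2 - 6*a - 16)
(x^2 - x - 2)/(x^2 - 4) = (x + 1)/(x + 2)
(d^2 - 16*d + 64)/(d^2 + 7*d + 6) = (d^2 - 16*d + 64)/(d^2 + 7*d + 6)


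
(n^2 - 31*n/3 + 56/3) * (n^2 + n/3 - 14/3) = n^4 - 10*n^3 + 95*n^2/9 + 490*n/9 - 784/9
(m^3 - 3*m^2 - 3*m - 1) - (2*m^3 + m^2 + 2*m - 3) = -m^3 - 4*m^2 - 5*m + 2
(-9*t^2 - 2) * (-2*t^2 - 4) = 18*t^4 + 40*t^2 + 8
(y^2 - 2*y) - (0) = y^2 - 2*y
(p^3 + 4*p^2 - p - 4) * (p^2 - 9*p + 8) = p^5 - 5*p^4 - 29*p^3 + 37*p^2 + 28*p - 32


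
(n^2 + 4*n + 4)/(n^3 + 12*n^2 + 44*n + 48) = (n + 2)/(n^2 + 10*n + 24)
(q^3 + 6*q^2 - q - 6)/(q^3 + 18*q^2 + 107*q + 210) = (q^2 - 1)/(q^2 + 12*q + 35)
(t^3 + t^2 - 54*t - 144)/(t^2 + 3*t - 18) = (t^2 - 5*t - 24)/(t - 3)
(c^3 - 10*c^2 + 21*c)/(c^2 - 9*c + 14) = c*(c - 3)/(c - 2)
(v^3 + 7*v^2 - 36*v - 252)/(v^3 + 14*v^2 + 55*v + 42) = (v - 6)/(v + 1)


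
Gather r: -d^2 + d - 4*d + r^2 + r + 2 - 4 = -d^2 - 3*d + r^2 + r - 2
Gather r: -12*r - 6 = -12*r - 6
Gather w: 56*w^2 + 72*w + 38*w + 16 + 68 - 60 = 56*w^2 + 110*w + 24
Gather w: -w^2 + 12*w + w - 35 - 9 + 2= -w^2 + 13*w - 42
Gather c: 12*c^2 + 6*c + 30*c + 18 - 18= 12*c^2 + 36*c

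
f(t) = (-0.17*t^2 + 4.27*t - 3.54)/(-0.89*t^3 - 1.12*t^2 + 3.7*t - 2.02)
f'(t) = (4.27 - 0.34*t)/(-0.89*t^3 - 1.12*t^2 + 3.7*t - 2.02) + (-0.17*t^2 + 4.27*t - 3.54)*(2.67*t^2 + 2.24*t - 3.7)/(-0.89*t^3 - 1.12*t^2 + 3.7*t - 2.02)^2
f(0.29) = 2.18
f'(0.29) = 1.87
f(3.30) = -0.26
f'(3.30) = 0.15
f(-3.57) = -1.91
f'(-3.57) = -3.37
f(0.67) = 2.43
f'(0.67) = -5.19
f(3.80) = -0.19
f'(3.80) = 0.10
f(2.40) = -0.48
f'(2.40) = 0.40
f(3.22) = -0.27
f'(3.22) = 0.17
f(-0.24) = 1.55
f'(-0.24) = 0.66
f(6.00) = -0.08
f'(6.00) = 0.03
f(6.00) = -0.08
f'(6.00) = 0.03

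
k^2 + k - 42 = (k - 6)*(k + 7)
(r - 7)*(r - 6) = r^2 - 13*r + 42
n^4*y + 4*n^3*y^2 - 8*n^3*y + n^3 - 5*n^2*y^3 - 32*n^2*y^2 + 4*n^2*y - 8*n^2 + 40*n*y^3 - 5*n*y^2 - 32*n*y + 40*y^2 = (n - 8)*(n - y)*(n + 5*y)*(n*y + 1)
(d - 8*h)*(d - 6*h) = d^2 - 14*d*h + 48*h^2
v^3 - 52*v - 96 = (v - 8)*(v + 2)*(v + 6)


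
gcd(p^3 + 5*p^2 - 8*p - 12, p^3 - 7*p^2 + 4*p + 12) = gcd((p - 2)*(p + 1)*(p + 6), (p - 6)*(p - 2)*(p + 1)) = p^2 - p - 2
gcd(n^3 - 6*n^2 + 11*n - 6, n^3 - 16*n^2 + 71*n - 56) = n - 1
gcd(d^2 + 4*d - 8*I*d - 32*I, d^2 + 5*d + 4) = d + 4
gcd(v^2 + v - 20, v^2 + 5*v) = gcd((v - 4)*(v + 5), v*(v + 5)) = v + 5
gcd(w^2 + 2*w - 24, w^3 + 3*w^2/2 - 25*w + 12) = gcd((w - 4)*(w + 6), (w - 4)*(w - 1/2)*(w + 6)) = w^2 + 2*w - 24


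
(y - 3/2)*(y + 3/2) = y^2 - 9/4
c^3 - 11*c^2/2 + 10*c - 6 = (c - 2)^2*(c - 3/2)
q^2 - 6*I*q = q*(q - 6*I)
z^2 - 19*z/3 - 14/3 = (z - 7)*(z + 2/3)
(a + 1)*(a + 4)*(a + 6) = a^3 + 11*a^2 + 34*a + 24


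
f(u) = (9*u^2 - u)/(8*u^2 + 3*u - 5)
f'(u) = (-16*u - 3)*(9*u^2 - u)/(8*u^2 + 3*u - 5)^2 + (18*u - 1)/(8*u^2 + 3*u - 5) = 5*(7*u^2 - 18*u + 1)/(64*u^4 + 48*u^3 - 71*u^2 - 30*u + 25)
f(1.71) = 1.05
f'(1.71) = -0.08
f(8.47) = 1.07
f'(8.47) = 0.00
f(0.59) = -5.71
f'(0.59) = -181.21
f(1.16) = 1.18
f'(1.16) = -0.61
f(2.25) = 1.03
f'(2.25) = -0.01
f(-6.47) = 1.23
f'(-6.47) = 0.02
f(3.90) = 1.04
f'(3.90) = 0.01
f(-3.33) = 1.40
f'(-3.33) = 0.13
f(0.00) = 0.00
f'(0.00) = 0.20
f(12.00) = 1.09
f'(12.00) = 0.00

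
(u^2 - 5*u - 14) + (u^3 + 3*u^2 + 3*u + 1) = u^3 + 4*u^2 - 2*u - 13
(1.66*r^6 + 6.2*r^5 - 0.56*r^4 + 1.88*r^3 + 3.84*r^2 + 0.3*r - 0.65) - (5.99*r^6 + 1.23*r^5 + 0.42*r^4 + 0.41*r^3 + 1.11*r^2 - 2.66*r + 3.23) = -4.33*r^6 + 4.97*r^5 - 0.98*r^4 + 1.47*r^3 + 2.73*r^2 + 2.96*r - 3.88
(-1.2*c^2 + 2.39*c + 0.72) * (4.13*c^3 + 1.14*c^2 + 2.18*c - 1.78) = -4.956*c^5 + 8.5027*c^4 + 3.0822*c^3 + 8.167*c^2 - 2.6846*c - 1.2816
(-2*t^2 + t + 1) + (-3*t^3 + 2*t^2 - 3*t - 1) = -3*t^3 - 2*t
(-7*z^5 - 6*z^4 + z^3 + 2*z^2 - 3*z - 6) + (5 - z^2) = -7*z^5 - 6*z^4 + z^3 + z^2 - 3*z - 1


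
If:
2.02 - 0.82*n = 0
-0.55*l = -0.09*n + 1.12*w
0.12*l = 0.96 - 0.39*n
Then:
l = -0.01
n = 2.46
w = 0.20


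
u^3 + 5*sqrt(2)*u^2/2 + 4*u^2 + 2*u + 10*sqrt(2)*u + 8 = (u + 4)*(u + sqrt(2)/2)*(u + 2*sqrt(2))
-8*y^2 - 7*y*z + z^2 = (-8*y + z)*(y + z)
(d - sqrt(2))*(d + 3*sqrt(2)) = d^2 + 2*sqrt(2)*d - 6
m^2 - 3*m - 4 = (m - 4)*(m + 1)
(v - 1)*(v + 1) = v^2 - 1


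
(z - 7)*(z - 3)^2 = z^3 - 13*z^2 + 51*z - 63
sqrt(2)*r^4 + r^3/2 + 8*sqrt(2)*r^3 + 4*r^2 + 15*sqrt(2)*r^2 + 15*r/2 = r*(r + 3)*(r + 5)*(sqrt(2)*r + 1/2)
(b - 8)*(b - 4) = b^2 - 12*b + 32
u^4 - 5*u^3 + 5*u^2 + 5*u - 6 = (u - 3)*(u - 2)*(u - 1)*(u + 1)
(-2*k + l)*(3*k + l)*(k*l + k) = -6*k^3*l - 6*k^3 + k^2*l^2 + k^2*l + k*l^3 + k*l^2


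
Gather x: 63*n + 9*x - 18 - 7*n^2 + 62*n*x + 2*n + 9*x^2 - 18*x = -7*n^2 + 65*n + 9*x^2 + x*(62*n - 9) - 18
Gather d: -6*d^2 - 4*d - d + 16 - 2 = -6*d^2 - 5*d + 14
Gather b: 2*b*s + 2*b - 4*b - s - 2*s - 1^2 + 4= b*(2*s - 2) - 3*s + 3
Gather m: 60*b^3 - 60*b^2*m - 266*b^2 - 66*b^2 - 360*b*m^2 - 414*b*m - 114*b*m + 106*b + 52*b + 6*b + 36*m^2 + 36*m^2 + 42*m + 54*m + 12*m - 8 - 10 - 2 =60*b^3 - 332*b^2 + 164*b + m^2*(72 - 360*b) + m*(-60*b^2 - 528*b + 108) - 20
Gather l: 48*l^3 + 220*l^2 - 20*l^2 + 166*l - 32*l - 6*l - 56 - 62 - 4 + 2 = 48*l^3 + 200*l^2 + 128*l - 120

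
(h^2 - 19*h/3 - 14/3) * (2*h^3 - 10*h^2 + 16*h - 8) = 2*h^5 - 68*h^4/3 + 70*h^3 - 188*h^2/3 - 24*h + 112/3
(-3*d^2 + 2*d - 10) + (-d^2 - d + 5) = -4*d^2 + d - 5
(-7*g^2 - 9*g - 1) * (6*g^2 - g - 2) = -42*g^4 - 47*g^3 + 17*g^2 + 19*g + 2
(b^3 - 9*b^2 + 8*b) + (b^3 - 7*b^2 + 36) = 2*b^3 - 16*b^2 + 8*b + 36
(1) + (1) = 2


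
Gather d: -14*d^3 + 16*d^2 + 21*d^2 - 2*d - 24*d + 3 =-14*d^3 + 37*d^2 - 26*d + 3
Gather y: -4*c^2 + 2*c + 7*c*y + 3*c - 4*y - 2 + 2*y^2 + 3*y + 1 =-4*c^2 + 5*c + 2*y^2 + y*(7*c - 1) - 1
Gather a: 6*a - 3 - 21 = 6*a - 24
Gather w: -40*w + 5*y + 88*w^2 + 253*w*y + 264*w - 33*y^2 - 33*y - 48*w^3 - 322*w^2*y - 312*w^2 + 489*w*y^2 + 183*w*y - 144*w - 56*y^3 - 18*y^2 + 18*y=-48*w^3 + w^2*(-322*y - 224) + w*(489*y^2 + 436*y + 80) - 56*y^3 - 51*y^2 - 10*y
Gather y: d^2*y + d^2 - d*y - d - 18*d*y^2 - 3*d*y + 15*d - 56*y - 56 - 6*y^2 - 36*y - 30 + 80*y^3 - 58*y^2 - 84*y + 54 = d^2 + 14*d + 80*y^3 + y^2*(-18*d - 64) + y*(d^2 - 4*d - 176) - 32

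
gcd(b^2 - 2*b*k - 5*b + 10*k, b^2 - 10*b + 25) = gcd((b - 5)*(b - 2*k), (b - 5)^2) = b - 5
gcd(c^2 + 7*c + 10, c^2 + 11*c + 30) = c + 5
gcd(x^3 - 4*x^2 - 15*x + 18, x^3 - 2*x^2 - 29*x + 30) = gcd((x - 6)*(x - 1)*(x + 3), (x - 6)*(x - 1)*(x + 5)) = x^2 - 7*x + 6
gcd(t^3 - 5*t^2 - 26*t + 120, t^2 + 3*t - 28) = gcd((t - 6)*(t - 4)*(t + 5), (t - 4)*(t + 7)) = t - 4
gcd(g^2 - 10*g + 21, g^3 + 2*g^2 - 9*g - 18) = g - 3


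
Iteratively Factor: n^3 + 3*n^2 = (n)*(n^2 + 3*n) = n^2*(n + 3)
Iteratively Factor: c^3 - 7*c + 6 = (c - 2)*(c^2 + 2*c - 3) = (c - 2)*(c - 1)*(c + 3)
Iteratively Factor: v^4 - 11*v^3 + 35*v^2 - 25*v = (v - 1)*(v^3 - 10*v^2 + 25*v) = (v - 5)*(v - 1)*(v^2 - 5*v) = (v - 5)^2*(v - 1)*(v)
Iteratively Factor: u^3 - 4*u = (u)*(u^2 - 4) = u*(u - 2)*(u + 2)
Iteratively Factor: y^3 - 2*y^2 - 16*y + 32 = (y + 4)*(y^2 - 6*y + 8) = (y - 4)*(y + 4)*(y - 2)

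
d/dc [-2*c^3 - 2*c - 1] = -6*c^2 - 2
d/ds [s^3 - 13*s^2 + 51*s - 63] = 3*s^2 - 26*s + 51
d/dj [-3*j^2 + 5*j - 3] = 5 - 6*j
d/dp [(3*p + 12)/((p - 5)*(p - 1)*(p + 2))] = 6*(-p^3 - 4*p^2 + 16*p + 19)/(p^6 - 8*p^5 + 2*p^4 + 76*p^3 - 31*p^2 - 140*p + 100)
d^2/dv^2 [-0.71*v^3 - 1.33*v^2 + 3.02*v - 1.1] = -4.26*v - 2.66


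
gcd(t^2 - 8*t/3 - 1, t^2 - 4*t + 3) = t - 3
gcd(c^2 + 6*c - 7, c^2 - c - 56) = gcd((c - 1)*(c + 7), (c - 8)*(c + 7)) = c + 7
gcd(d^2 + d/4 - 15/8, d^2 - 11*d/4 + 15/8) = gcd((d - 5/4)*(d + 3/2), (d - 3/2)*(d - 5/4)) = d - 5/4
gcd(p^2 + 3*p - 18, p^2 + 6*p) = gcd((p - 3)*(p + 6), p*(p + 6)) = p + 6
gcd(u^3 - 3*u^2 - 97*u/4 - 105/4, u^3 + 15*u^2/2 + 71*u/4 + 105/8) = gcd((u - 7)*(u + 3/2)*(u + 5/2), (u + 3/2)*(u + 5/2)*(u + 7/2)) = u^2 + 4*u + 15/4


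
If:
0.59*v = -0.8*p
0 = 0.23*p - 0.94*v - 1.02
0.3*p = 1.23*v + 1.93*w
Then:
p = 0.68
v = -0.92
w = 0.69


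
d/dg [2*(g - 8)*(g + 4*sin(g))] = 2*g + 2*(g - 8)*(4*cos(g) + 1) + 8*sin(g)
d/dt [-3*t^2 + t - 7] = 1 - 6*t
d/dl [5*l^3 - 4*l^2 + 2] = l*(15*l - 8)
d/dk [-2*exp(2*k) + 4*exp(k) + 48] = 4*(1 - exp(k))*exp(k)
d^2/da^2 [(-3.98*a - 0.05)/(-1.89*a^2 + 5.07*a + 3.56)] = ((40.1682 - 45.1332*a)*(-1.89*a^2 + 5.07*a + 3.56) - (3.78*a - 5.07)*(3.98*a + 0.05)*(7.56*a - 10.14))/(-1.89*a^2 + 5.07*a + 3.56)^3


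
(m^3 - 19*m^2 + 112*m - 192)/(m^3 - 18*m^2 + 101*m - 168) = (m - 8)/(m - 7)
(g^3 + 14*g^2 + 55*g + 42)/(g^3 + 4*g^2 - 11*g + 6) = (g^2 + 8*g + 7)/(g^2 - 2*g + 1)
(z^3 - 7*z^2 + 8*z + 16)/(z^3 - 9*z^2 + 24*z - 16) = (z + 1)/(z - 1)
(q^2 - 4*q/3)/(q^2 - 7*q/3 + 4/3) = q/(q - 1)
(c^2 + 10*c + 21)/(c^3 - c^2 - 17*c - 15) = (c + 7)/(c^2 - 4*c - 5)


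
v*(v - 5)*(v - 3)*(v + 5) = v^4 - 3*v^3 - 25*v^2 + 75*v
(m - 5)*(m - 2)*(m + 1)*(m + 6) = m^4 - 33*m^2 + 28*m + 60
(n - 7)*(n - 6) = n^2 - 13*n + 42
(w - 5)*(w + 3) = w^2 - 2*w - 15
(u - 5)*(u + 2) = u^2 - 3*u - 10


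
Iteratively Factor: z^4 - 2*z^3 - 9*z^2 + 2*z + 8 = (z - 1)*(z^3 - z^2 - 10*z - 8) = (z - 4)*(z - 1)*(z^2 + 3*z + 2) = (z - 4)*(z - 1)*(z + 1)*(z + 2)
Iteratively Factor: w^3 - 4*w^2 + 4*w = (w)*(w^2 - 4*w + 4) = w*(w - 2)*(w - 2)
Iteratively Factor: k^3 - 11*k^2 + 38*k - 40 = (k - 2)*(k^2 - 9*k + 20) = (k - 4)*(k - 2)*(k - 5)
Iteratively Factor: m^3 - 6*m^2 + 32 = (m + 2)*(m^2 - 8*m + 16) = (m - 4)*(m + 2)*(m - 4)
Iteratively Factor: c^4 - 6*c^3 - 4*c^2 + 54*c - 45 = (c - 5)*(c^3 - c^2 - 9*c + 9) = (c - 5)*(c - 3)*(c^2 + 2*c - 3) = (c - 5)*(c - 3)*(c + 3)*(c - 1)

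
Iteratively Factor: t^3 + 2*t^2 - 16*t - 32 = (t + 2)*(t^2 - 16) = (t - 4)*(t + 2)*(t + 4)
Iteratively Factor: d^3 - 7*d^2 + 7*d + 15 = (d + 1)*(d^2 - 8*d + 15) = (d - 5)*(d + 1)*(d - 3)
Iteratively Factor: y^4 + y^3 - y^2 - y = (y + 1)*(y^3 - y) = y*(y + 1)*(y^2 - 1) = y*(y + 1)^2*(y - 1)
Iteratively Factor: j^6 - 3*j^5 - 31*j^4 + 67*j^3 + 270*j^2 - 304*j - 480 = (j - 2)*(j^5 - j^4 - 33*j^3 + j^2 + 272*j + 240) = (j - 4)*(j - 2)*(j^4 + 3*j^3 - 21*j^2 - 83*j - 60) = (j - 5)*(j - 4)*(j - 2)*(j^3 + 8*j^2 + 19*j + 12) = (j - 5)*(j - 4)*(j - 2)*(j + 4)*(j^2 + 4*j + 3) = (j - 5)*(j - 4)*(j - 2)*(j + 3)*(j + 4)*(j + 1)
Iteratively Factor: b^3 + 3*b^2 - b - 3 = (b + 3)*(b^2 - 1) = (b - 1)*(b + 3)*(b + 1)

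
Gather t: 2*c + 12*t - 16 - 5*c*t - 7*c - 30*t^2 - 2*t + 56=-5*c - 30*t^2 + t*(10 - 5*c) + 40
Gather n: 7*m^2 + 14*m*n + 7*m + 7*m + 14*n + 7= 7*m^2 + 14*m + n*(14*m + 14) + 7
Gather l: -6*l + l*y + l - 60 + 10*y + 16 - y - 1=l*(y - 5) + 9*y - 45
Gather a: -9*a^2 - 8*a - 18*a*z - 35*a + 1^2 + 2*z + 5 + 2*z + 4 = -9*a^2 + a*(-18*z - 43) + 4*z + 10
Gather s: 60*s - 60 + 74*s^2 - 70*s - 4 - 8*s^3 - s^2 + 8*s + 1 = -8*s^3 + 73*s^2 - 2*s - 63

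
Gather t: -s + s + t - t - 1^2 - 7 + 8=0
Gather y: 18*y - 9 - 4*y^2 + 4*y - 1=-4*y^2 + 22*y - 10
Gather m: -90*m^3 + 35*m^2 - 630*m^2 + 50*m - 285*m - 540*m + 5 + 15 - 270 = -90*m^3 - 595*m^2 - 775*m - 250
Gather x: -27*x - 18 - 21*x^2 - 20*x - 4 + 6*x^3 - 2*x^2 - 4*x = 6*x^3 - 23*x^2 - 51*x - 22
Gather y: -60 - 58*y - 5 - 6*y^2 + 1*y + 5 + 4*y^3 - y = 4*y^3 - 6*y^2 - 58*y - 60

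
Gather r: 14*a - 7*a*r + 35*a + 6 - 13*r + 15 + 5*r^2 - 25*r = 49*a + 5*r^2 + r*(-7*a - 38) + 21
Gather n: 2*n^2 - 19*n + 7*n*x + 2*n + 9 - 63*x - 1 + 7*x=2*n^2 + n*(7*x - 17) - 56*x + 8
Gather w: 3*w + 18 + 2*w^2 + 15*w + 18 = 2*w^2 + 18*w + 36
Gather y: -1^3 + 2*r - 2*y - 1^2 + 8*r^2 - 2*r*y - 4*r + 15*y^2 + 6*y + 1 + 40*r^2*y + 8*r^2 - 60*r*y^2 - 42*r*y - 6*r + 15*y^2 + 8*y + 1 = 16*r^2 - 8*r + y^2*(30 - 60*r) + y*(40*r^2 - 44*r + 12)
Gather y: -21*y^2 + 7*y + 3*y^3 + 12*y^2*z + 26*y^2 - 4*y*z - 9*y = 3*y^3 + y^2*(12*z + 5) + y*(-4*z - 2)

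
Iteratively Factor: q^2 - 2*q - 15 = (q - 5)*(q + 3)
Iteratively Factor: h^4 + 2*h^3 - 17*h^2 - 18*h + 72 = (h + 4)*(h^3 - 2*h^2 - 9*h + 18) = (h - 3)*(h + 4)*(h^2 + h - 6) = (h - 3)*(h + 3)*(h + 4)*(h - 2)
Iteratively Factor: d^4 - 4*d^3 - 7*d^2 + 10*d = (d)*(d^3 - 4*d^2 - 7*d + 10) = d*(d + 2)*(d^2 - 6*d + 5) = d*(d - 1)*(d + 2)*(d - 5)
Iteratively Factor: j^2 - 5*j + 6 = (j - 3)*(j - 2)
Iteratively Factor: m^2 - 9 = (m - 3)*(m + 3)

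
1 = 1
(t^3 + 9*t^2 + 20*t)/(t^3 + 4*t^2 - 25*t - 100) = t/(t - 5)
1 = 1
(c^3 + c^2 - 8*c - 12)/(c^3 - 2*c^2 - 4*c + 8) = (c^2 - c - 6)/(c^2 - 4*c + 4)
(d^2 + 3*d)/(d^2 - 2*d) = (d + 3)/(d - 2)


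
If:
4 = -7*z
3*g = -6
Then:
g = -2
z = -4/7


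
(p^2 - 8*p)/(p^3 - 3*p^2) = (p - 8)/(p*(p - 3))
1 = 1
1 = 1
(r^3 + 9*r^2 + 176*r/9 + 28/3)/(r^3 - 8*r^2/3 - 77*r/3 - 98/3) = (r^2 + 20*r/3 + 4)/(r^2 - 5*r - 14)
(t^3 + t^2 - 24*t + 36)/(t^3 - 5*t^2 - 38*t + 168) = (t^2 - 5*t + 6)/(t^2 - 11*t + 28)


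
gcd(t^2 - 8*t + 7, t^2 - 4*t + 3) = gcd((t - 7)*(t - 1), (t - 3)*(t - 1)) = t - 1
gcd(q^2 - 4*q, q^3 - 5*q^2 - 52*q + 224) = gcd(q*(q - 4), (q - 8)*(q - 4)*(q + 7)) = q - 4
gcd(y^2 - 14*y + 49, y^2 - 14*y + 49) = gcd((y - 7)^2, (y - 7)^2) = y^2 - 14*y + 49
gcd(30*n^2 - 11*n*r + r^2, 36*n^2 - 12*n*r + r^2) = -6*n + r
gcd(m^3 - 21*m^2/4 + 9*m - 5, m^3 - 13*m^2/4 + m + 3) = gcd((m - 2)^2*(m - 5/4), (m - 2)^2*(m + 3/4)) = m^2 - 4*m + 4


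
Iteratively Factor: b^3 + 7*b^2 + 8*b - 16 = (b + 4)*(b^2 + 3*b - 4) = (b - 1)*(b + 4)*(b + 4)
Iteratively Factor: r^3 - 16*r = (r - 4)*(r^2 + 4*r) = (r - 4)*(r + 4)*(r)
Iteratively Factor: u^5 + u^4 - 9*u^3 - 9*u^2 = (u - 3)*(u^4 + 4*u^3 + 3*u^2) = (u - 3)*(u + 3)*(u^3 + u^2) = u*(u - 3)*(u + 3)*(u^2 + u) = u^2*(u - 3)*(u + 3)*(u + 1)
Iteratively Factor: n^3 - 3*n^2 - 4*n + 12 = (n - 3)*(n^2 - 4) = (n - 3)*(n + 2)*(n - 2)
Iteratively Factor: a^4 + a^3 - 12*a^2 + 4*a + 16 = (a - 2)*(a^3 + 3*a^2 - 6*a - 8) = (a - 2)^2*(a^2 + 5*a + 4) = (a - 2)^2*(a + 4)*(a + 1)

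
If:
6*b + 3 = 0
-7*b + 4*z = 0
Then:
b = -1/2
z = -7/8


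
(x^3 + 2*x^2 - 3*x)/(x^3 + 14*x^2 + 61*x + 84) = x*(x - 1)/(x^2 + 11*x + 28)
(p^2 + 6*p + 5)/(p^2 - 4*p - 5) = (p + 5)/(p - 5)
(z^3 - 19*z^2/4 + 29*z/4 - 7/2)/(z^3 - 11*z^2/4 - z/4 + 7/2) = (z - 1)/(z + 1)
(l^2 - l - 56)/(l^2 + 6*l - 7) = (l - 8)/(l - 1)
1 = 1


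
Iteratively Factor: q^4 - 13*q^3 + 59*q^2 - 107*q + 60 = (q - 1)*(q^3 - 12*q^2 + 47*q - 60) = (q - 3)*(q - 1)*(q^2 - 9*q + 20) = (q - 4)*(q - 3)*(q - 1)*(q - 5)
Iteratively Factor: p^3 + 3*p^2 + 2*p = (p + 1)*(p^2 + 2*p) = (p + 1)*(p + 2)*(p)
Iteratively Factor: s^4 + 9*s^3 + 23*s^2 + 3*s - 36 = (s + 4)*(s^3 + 5*s^2 + 3*s - 9) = (s + 3)*(s + 4)*(s^2 + 2*s - 3) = (s + 3)^2*(s + 4)*(s - 1)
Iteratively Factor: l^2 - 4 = (l - 2)*(l + 2)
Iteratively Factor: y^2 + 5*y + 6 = (y + 3)*(y + 2)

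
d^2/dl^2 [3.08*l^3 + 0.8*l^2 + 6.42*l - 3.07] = 18.48*l + 1.6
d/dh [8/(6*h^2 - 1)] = -96*h/(6*h^2 - 1)^2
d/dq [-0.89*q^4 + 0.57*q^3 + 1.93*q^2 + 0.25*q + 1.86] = -3.56*q^3 + 1.71*q^2 + 3.86*q + 0.25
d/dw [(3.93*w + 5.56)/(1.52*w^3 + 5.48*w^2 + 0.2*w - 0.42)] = (5.9736*w^3 + 21.5364*w^2 + 0.786*w - (3.93*w + 5.56)*(4.56*w^2 + 10.96*w + 0.2) - 1.6506)/(1.52*w^3 + 5.48*w^2 + 0.2*w - 0.42)^2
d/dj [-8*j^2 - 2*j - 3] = -16*j - 2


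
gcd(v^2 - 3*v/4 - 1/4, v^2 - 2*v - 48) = 1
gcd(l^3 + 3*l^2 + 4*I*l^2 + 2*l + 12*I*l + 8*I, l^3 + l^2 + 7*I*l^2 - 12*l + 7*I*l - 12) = l^2 + l*(1 + 4*I) + 4*I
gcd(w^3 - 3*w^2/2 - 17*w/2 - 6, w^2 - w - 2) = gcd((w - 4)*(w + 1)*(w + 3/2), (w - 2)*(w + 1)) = w + 1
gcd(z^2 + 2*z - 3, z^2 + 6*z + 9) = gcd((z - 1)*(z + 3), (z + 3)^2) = z + 3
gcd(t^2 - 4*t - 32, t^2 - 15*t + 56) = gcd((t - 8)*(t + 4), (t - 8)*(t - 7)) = t - 8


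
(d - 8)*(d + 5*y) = d^2 + 5*d*y - 8*d - 40*y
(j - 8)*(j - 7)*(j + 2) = j^3 - 13*j^2 + 26*j + 112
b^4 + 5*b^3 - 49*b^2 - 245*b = b*(b - 7)*(b + 5)*(b + 7)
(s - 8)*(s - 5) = s^2 - 13*s + 40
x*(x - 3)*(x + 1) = x^3 - 2*x^2 - 3*x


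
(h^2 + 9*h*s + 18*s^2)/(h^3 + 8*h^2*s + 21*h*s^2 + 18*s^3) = (h + 6*s)/(h^2 + 5*h*s + 6*s^2)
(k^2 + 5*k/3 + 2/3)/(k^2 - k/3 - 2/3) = (k + 1)/(k - 1)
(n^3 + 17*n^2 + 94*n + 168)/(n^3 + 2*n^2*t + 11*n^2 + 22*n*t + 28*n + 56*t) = (n + 6)/(n + 2*t)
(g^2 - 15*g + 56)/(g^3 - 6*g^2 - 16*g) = (g - 7)/(g*(g + 2))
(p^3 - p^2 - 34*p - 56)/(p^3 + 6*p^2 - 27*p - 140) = (p^2 - 5*p - 14)/(p^2 + 2*p - 35)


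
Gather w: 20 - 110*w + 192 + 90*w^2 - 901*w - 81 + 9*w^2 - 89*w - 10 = 99*w^2 - 1100*w + 121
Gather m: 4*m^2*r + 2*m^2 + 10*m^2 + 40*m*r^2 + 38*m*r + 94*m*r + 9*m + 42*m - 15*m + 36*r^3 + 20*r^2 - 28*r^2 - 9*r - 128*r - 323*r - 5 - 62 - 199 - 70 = m^2*(4*r + 12) + m*(40*r^2 + 132*r + 36) + 36*r^3 - 8*r^2 - 460*r - 336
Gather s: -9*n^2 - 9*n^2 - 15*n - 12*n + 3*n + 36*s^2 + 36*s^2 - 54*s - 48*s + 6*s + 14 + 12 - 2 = -18*n^2 - 24*n + 72*s^2 - 96*s + 24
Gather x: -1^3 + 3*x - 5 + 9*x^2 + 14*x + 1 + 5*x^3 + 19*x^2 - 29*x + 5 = 5*x^3 + 28*x^2 - 12*x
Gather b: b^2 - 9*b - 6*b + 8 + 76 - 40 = b^2 - 15*b + 44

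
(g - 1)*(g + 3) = g^2 + 2*g - 3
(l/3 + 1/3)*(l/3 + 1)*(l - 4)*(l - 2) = l^4/9 - 2*l^3/9 - 13*l^2/9 + 14*l/9 + 8/3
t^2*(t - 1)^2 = t^4 - 2*t^3 + t^2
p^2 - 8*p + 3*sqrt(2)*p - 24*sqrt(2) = (p - 8)*(p + 3*sqrt(2))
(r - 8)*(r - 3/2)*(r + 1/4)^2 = r^4 - 9*r^3 + 117*r^2/16 + 173*r/32 + 3/4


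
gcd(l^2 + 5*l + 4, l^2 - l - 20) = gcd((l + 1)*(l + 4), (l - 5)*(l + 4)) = l + 4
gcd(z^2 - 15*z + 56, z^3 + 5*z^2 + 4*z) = 1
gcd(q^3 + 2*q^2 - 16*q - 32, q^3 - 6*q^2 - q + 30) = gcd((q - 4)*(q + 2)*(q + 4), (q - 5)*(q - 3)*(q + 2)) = q + 2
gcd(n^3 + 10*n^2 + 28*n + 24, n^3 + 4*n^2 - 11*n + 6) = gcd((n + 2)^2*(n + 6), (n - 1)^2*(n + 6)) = n + 6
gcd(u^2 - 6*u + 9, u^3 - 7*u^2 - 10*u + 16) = 1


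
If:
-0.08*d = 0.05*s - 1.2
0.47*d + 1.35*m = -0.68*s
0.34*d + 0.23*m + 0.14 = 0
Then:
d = 5.93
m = -9.37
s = 14.51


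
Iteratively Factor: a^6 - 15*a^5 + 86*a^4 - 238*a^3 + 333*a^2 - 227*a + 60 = (a - 5)*(a^5 - 10*a^4 + 36*a^3 - 58*a^2 + 43*a - 12) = (a - 5)*(a - 1)*(a^4 - 9*a^3 + 27*a^2 - 31*a + 12) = (a - 5)*(a - 1)^2*(a^3 - 8*a^2 + 19*a - 12) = (a - 5)*(a - 3)*(a - 1)^2*(a^2 - 5*a + 4) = (a - 5)*(a - 4)*(a - 3)*(a - 1)^2*(a - 1)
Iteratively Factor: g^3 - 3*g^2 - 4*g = (g - 4)*(g^2 + g) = (g - 4)*(g + 1)*(g)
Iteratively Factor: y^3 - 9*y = (y)*(y^2 - 9) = y*(y - 3)*(y + 3)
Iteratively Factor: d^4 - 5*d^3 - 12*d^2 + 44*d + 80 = (d + 2)*(d^3 - 7*d^2 + 2*d + 40) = (d - 4)*(d + 2)*(d^2 - 3*d - 10) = (d - 4)*(d + 2)^2*(d - 5)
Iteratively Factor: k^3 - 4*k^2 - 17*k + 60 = (k - 5)*(k^2 + k - 12) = (k - 5)*(k - 3)*(k + 4)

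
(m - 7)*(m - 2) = m^2 - 9*m + 14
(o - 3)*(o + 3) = o^2 - 9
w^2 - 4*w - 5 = (w - 5)*(w + 1)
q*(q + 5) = q^2 + 5*q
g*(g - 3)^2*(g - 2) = g^4 - 8*g^3 + 21*g^2 - 18*g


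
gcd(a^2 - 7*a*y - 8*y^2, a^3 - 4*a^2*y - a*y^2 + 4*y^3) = a + y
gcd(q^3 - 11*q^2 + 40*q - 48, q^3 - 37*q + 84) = q^2 - 7*q + 12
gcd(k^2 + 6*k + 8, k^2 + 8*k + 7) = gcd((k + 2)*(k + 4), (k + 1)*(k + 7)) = 1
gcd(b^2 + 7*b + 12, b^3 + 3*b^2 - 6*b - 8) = b + 4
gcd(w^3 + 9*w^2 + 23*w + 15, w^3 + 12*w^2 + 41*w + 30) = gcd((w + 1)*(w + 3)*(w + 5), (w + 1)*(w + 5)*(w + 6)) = w^2 + 6*w + 5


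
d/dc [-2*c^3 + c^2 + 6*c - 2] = -6*c^2 + 2*c + 6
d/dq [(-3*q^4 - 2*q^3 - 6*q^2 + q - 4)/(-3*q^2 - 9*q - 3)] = (6*q^5 + 29*q^4 + 24*q^3 + 25*q^2 + 4*q - 13)/(3*(q^4 + 6*q^3 + 11*q^2 + 6*q + 1))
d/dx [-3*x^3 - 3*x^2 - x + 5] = -9*x^2 - 6*x - 1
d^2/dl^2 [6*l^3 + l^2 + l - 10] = 36*l + 2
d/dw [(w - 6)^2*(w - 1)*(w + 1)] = 4*w^3 - 36*w^2 + 70*w + 12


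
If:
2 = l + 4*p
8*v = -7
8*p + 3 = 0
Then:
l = 7/2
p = -3/8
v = -7/8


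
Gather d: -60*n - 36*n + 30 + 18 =48 - 96*n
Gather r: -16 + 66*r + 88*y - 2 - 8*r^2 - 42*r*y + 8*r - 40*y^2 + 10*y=-8*r^2 + r*(74 - 42*y) - 40*y^2 + 98*y - 18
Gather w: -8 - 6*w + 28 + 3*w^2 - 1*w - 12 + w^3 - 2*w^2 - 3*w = w^3 + w^2 - 10*w + 8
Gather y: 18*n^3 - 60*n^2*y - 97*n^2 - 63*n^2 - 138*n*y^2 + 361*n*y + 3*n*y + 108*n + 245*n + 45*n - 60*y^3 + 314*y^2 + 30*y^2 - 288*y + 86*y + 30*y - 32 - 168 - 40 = 18*n^3 - 160*n^2 + 398*n - 60*y^3 + y^2*(344 - 138*n) + y*(-60*n^2 + 364*n - 172) - 240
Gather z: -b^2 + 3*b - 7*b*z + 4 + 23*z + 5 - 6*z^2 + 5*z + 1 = -b^2 + 3*b - 6*z^2 + z*(28 - 7*b) + 10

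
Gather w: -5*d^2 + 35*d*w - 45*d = -5*d^2 + 35*d*w - 45*d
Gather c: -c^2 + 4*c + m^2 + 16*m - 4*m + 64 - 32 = -c^2 + 4*c + m^2 + 12*m + 32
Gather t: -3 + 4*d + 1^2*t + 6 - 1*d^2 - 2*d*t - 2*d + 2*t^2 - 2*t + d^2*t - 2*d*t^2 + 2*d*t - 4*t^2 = -d^2 + 2*d + t^2*(-2*d - 2) + t*(d^2 - 1) + 3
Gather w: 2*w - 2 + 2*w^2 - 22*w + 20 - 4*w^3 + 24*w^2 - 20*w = -4*w^3 + 26*w^2 - 40*w + 18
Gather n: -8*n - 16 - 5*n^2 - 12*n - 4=-5*n^2 - 20*n - 20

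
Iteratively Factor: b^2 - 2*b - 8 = (b - 4)*(b + 2)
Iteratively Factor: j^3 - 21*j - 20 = (j + 4)*(j^2 - 4*j - 5) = (j + 1)*(j + 4)*(j - 5)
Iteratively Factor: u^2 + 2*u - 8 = (u + 4)*(u - 2)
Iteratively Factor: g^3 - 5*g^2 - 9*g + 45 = (g - 3)*(g^2 - 2*g - 15) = (g - 3)*(g + 3)*(g - 5)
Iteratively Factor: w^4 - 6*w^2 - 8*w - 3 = (w - 3)*(w^3 + 3*w^2 + 3*w + 1) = (w - 3)*(w + 1)*(w^2 + 2*w + 1) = (w - 3)*(w + 1)^2*(w + 1)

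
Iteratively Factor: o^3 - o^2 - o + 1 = (o - 1)*(o^2 - 1) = (o - 1)*(o + 1)*(o - 1)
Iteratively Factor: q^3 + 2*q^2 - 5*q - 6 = (q + 3)*(q^2 - q - 2) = (q - 2)*(q + 3)*(q + 1)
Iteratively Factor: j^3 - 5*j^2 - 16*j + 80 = (j + 4)*(j^2 - 9*j + 20) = (j - 5)*(j + 4)*(j - 4)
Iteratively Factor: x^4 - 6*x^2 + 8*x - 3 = (x + 3)*(x^3 - 3*x^2 + 3*x - 1) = (x - 1)*(x + 3)*(x^2 - 2*x + 1) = (x - 1)^2*(x + 3)*(x - 1)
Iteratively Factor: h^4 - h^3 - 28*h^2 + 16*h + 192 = (h + 4)*(h^3 - 5*h^2 - 8*h + 48) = (h - 4)*(h + 4)*(h^2 - h - 12) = (h - 4)*(h + 3)*(h + 4)*(h - 4)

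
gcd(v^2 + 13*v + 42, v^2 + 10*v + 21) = v + 7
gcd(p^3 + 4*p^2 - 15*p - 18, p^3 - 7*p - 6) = p^2 - 2*p - 3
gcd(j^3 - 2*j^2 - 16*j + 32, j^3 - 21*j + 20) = j - 4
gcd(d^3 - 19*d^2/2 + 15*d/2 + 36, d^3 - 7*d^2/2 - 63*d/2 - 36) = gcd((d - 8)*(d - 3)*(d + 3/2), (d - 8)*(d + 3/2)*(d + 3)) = d^2 - 13*d/2 - 12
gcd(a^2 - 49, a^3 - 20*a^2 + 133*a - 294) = a - 7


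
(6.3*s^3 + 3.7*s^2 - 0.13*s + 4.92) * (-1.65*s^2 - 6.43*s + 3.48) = -10.395*s^5 - 46.614*s^4 - 1.6525*s^3 + 5.5939*s^2 - 32.088*s + 17.1216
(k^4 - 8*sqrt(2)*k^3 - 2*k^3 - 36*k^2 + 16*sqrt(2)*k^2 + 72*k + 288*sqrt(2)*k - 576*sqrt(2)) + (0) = k^4 - 8*sqrt(2)*k^3 - 2*k^3 - 36*k^2 + 16*sqrt(2)*k^2 + 72*k + 288*sqrt(2)*k - 576*sqrt(2)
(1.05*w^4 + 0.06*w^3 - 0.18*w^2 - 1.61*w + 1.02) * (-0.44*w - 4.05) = -0.462*w^5 - 4.2789*w^4 - 0.1638*w^3 + 1.4374*w^2 + 6.0717*w - 4.131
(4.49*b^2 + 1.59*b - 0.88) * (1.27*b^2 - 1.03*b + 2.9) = 5.7023*b^4 - 2.6054*b^3 + 10.2657*b^2 + 5.5174*b - 2.552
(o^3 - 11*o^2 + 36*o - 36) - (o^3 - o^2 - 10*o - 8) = -10*o^2 + 46*o - 28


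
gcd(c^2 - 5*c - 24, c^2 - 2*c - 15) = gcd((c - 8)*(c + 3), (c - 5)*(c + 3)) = c + 3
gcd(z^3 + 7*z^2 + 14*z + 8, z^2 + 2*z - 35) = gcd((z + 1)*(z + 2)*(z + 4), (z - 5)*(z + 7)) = 1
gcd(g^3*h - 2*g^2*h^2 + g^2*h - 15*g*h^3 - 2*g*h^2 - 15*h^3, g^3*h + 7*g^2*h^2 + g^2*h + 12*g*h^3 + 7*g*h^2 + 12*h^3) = g^2*h + 3*g*h^2 + g*h + 3*h^2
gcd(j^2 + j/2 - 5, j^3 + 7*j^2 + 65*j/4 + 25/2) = j + 5/2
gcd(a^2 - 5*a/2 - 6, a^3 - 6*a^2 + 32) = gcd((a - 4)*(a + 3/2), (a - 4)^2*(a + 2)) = a - 4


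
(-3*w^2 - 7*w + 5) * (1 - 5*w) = 15*w^3 + 32*w^2 - 32*w + 5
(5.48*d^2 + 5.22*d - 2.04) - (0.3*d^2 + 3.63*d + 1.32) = 5.18*d^2 + 1.59*d - 3.36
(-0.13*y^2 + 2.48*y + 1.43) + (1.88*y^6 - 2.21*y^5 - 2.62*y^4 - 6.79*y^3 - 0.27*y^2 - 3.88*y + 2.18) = 1.88*y^6 - 2.21*y^5 - 2.62*y^4 - 6.79*y^3 - 0.4*y^2 - 1.4*y + 3.61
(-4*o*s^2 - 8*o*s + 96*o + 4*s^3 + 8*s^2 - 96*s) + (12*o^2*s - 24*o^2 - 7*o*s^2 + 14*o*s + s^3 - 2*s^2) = 12*o^2*s - 24*o^2 - 11*o*s^2 + 6*o*s + 96*o + 5*s^3 + 6*s^2 - 96*s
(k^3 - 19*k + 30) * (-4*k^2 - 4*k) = -4*k^5 - 4*k^4 + 76*k^3 - 44*k^2 - 120*k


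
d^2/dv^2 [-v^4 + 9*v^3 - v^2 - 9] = -12*v^2 + 54*v - 2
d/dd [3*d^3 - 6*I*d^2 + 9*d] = 9*d^2 - 12*I*d + 9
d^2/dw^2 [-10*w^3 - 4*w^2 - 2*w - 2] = -60*w - 8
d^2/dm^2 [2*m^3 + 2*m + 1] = 12*m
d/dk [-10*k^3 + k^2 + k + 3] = -30*k^2 + 2*k + 1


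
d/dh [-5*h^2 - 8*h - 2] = -10*h - 8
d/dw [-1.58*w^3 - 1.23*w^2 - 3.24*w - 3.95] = -4.74*w^2 - 2.46*w - 3.24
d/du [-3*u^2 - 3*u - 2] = -6*u - 3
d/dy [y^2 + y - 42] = 2*y + 1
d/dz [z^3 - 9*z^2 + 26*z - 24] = 3*z^2 - 18*z + 26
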